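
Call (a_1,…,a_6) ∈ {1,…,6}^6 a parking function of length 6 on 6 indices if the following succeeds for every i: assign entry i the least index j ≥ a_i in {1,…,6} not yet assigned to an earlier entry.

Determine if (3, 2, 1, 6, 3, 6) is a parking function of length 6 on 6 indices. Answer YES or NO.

Order a: b = (1, 2, 3, 3, 6, 6).
  b_1=1 ≤ 1
  b_2=2 ≤ 2
  b_3=3 ≤ 3
  b_4=3 ≤ 4
  b_5=6 > 5
  fails at i=5 ⇒ NO

NO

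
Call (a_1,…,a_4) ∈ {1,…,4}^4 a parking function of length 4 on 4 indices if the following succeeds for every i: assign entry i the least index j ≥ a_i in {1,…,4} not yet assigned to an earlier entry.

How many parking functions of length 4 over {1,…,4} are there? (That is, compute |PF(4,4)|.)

Count = (4+1−4)·(4+1)^{4−1} = 1·125 = 125 (Konheim–Weiss)
E.g. (2,3,1,3) → sorted (1,2,3,3): b_i ≤ i ∀i, a PF.

125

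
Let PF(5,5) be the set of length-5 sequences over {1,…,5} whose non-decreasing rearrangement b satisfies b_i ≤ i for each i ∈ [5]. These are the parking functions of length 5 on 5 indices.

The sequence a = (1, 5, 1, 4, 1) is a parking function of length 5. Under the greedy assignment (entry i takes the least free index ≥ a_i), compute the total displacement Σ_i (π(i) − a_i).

Σπ = 5·6/2 = 15 (π permutes [5]); Σa = 1+5+1+4+1 = 12; disp = 15−12 = 3.

3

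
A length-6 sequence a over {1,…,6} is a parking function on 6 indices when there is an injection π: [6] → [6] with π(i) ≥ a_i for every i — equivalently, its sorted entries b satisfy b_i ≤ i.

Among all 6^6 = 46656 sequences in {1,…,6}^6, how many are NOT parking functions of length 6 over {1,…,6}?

29849

#PF = 1·7^5 = 1·16807 = 16807
Check (5,1,2,6,4,5) → sorted (1,2,4,5,5,6): b_3=4>3, not a PF.
So 46656 − 16807 = 29849 fail.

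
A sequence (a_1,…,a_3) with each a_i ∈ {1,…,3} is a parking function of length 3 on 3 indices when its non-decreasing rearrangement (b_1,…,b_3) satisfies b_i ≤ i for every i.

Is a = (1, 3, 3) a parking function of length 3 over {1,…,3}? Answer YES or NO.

NO

Order a: b = (1, 3, 3).
  b_1=1 ≤ 1
  b_2=3 > 2
  fails at i=2 ⇒ NO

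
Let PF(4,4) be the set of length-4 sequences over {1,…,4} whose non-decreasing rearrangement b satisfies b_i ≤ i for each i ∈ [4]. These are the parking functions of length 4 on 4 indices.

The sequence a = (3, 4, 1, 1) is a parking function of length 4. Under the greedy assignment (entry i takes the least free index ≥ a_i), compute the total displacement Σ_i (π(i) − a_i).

1

Σπ = 4·5/2 = 10 (π permutes [4]); Σa = 3+4+1+1 = 9; disp = 10−9 = 1.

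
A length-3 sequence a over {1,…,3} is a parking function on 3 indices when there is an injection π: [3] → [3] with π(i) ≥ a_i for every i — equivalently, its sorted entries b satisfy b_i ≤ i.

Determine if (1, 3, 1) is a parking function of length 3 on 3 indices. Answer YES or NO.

Sorted: b = (1, 1, 3).
  b_1=1 ≤ 1
  b_2=1 ≤ 2
  b_3=3 ≤ 3
All bounds hold ⇒ YES

YES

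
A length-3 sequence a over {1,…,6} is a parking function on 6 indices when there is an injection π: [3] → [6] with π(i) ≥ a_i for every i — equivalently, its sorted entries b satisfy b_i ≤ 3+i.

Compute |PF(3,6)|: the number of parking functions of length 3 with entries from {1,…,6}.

196

|PF| = 4·7^2 = 4·49 = 196 (Pollak)
One tuple (3,4,4) → sorted (3,4,4): b_i ≤ 3+i ∀i, a PF.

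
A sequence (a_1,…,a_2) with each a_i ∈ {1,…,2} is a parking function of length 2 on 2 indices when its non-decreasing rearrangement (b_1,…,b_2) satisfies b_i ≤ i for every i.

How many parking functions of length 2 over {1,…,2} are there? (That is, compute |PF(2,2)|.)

|PF(2,2)| = (2−2+1)·(2+1)^(2−1) = 1 · 3 = 3 (Konheim–Weiss)
Example (2,1) → sorted (1,2): b_i ≤ i ∀i, a PF.

3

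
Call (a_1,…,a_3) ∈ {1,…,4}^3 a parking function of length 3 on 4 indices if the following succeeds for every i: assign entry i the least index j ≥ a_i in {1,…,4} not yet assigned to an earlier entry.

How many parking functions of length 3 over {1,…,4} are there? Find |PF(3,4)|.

Count = (4−3+1)·(4+1)^(3−1) = 2 · 25 = 50
Example (2,1,4) → sorted (1,2,4): b_i ≤ 1+i ∀i, a PF.

50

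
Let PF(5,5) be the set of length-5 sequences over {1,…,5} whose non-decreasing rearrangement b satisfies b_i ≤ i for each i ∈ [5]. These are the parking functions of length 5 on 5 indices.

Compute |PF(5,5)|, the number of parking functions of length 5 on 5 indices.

#PF = (6−5)·6^(5−1) = 1 · 1296 = 1296 (Pollak)
Example (3,3,1,1,4) → sorted (1,1,3,3,4): b_i ≤ i ∀i, a PF.

1296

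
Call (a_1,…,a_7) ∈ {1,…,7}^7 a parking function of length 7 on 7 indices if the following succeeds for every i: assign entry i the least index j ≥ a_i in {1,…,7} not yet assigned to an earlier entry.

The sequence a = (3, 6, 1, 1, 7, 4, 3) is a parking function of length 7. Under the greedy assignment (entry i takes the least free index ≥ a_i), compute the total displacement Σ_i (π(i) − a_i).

Σπ(i) = 1+…+7 = 28; Σa = 3+6+1+1+7+4+3 = 25; disp = 28−25 = 3.

3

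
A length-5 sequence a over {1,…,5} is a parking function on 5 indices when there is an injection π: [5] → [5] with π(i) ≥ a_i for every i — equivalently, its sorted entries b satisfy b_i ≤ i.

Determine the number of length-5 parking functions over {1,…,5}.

|PF(5,5)| = (5+1−5)·(5+1)^{5−1} = 1×1296 = 1296 [KW]
E.g. (2,2,1,3,3) → sorted (1,2,2,3,3): b_i ≤ i ∀i, a PF.

1296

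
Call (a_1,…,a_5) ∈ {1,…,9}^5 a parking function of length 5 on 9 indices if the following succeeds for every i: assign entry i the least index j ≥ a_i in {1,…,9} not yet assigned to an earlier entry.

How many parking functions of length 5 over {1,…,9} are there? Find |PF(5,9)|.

50000

|PF| = (9+1−5)·(9+1)^{5−1} = 5·10000 = 50000 [KW]
E.g. (2,6,8,9,1) → sorted (1,2,6,8,9): b_i ≤ 4+i ∀i, a PF.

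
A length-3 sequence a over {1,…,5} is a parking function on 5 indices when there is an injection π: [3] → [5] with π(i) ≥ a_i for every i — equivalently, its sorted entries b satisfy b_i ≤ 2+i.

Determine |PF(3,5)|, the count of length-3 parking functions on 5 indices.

|PF| = (5+1−3)·(5+1)^{3−1} = 3·36 = 108
E.g. (3,1,2) → sorted (1,2,3): b_i ≤ 2+i ∀i, a PF.

108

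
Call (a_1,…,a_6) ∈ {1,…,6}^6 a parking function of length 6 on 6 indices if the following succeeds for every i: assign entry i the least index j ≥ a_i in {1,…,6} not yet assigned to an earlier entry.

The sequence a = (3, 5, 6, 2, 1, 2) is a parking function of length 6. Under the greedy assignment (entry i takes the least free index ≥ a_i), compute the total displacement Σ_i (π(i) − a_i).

2

Σπ = 21 ({1..6} each once); Σa = 3+5+6+2+1+2 = 19; disp = 21−19 = 2.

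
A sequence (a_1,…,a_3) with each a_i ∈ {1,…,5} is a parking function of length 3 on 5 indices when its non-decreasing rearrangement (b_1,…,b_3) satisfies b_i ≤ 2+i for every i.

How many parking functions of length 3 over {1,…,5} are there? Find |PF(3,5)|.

|PF| = 3·6^2 = 3·36 = 108
Check (1,2,1) → sorted (1,1,2): b_i ≤ 2+i ∀i, a PF.

108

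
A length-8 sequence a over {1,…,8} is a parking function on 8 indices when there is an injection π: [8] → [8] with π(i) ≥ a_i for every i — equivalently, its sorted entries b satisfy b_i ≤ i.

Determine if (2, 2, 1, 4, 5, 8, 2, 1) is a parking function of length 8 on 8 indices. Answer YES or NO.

YES

Order a: b = (1, 1, 2, 2, 2, 4, 5, 8).
  b_1=1 ≤ 1
  b_2=1 ≤ 2
  b_3=2 ≤ 3
  b_4=2 ≤ 4
  b_5=2 ≤ 5
  b_6=4 ≤ 6
  b_7=5 ≤ 7
  b_8=8 ≤ 8
All bounds hold ⇒ YES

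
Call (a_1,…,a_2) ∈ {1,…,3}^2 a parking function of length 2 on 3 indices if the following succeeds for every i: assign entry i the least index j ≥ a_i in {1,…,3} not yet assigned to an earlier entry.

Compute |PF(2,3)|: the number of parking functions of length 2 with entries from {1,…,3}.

8

|PF| = (3−2+1)·(3+1)^(2−1) = 2×4 = 8
Example (2,2) → sorted (2,2): b_i ≤ 1+i ∀i, a PF.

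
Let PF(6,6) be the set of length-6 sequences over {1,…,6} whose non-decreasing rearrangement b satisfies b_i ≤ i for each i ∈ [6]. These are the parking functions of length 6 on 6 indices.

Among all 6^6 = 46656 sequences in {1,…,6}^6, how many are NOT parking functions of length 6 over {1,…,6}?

29849

|PF(6,6)| = (6+1−6)·(6+1)^{6−1} = 1·16807 = 16807 (Pollak)
One tuple (5,3,6,6,5,5) → sorted (3,5,5,5,6,6): b_1=3>1, not a PF.
6^6 − 16807 = 46656 − 16807 = 29849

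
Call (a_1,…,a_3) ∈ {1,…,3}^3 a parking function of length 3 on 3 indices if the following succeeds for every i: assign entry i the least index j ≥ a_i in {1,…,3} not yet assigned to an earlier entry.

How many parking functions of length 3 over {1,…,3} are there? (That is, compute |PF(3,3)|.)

|PF(3,3)| = (3−3+1)·(3+1)^(3−1) = 1 · 16 = 16 (Konheim–Weiss)
E.g. (1,1,3) → sorted (1,1,3): b_i ≤ i ∀i, a PF.

16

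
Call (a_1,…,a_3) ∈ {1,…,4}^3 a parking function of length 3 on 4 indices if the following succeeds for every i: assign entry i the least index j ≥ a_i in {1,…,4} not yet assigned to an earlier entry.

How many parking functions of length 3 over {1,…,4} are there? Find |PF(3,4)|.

|PF| = (4−3+1)·(4+1)^(3−1) = 2·25 = 50 (Pollak)
E.g. (3,2,2) → sorted (2,2,3): b_i ≤ 1+i ∀i, a PF.

50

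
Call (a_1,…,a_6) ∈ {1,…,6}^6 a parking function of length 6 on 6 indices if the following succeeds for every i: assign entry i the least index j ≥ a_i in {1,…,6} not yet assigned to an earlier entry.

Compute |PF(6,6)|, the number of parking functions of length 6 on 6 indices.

16807

|PF(6,6)| = 1·7^5 = 1×16807 = 16807 (Konheim–Weiss)
E.g. (1,2,6,5,4,1) → sorted (1,1,2,4,5,6): b_i ≤ i ∀i, a PF.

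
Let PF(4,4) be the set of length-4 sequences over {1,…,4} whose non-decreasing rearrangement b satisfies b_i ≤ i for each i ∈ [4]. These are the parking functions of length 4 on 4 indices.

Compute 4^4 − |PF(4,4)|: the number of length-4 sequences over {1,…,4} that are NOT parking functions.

#PF = 1·5^3 = 1·125 = 125 (Konheim–Weiss)
Example (3,4,4,4) → sorted (3,4,4,4): b_1=3>1, not a PF.
4^4 − 125 = 256 − 125 = 131

131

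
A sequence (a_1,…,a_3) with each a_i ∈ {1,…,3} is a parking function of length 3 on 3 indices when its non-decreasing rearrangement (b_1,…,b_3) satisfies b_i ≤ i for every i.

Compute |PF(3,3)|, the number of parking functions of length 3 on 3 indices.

|PF| = (3+1−3)·(3+1)^{3−1} = 1 · 16 = 16
E.g. (1,1,2) → sorted (1,1,2): b_i ≤ i ∀i, a PF.

16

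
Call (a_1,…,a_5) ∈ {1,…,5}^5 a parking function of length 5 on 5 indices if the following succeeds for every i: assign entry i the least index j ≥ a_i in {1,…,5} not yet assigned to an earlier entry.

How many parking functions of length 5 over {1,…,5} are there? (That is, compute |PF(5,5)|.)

1296

|PF| = (5−5+1)·(5+1)^(5−1) = 1·1296 = 1296 [KW]
Check (1,2,5,3,4) → sorted (1,2,3,4,5): b_i ≤ i ∀i, a PF.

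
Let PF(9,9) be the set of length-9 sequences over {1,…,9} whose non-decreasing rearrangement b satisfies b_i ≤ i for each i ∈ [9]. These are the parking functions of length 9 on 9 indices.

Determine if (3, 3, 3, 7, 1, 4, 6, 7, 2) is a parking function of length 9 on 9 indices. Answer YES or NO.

YES

Rearranged: b = (1, 2, 3, 3, 3, 4, 6, 7, 7).
  b_1=1 ≤ 1
  b_2=2 ≤ 2
  b_3=3 ≤ 3
  b_4=3 ≤ 4
  b_5=3 ≤ 5
  b_6=4 ≤ 6
  b_7=6 ≤ 7
  b_8=7 ≤ 8
  b_9=7 ≤ 9
All bounds hold ⇒ YES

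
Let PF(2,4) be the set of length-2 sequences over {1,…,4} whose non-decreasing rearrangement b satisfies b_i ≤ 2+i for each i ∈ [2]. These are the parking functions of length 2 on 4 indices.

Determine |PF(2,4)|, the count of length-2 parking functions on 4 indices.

Count = (4+1−2)·(4+1)^{2−1} = 3 · 5 = 15
Example (4,3) → sorted (3,4): b_i ≤ 2+i ∀i, a PF.

15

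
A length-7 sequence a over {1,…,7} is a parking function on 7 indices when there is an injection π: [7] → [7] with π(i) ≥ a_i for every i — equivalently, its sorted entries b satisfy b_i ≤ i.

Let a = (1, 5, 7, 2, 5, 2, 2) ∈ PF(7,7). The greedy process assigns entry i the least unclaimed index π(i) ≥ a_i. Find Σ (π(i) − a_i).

Σπ = 28 ({1..7} each once); Σa = 1+5+7+2+5+2+2 = 24; disp = 28−24 = 4.

4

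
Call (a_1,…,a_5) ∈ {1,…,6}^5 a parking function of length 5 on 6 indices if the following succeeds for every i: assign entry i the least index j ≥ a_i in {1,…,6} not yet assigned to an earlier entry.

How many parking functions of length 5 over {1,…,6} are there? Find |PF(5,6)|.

|PF| = 2·7^4 = 2×2401 = 4802 (Pollak)
One tuple (2,2,2,2,4) → sorted (2,2,2,2,4): b_i ≤ 1+i ∀i, a PF.

4802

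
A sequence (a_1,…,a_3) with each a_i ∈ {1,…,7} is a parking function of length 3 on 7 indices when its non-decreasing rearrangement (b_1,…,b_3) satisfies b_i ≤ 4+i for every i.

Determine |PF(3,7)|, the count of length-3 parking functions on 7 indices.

320

|PF(3,7)| = (7+1−3)·(7+1)^{3−1} = 5·64 = 320 [KW]
One tuple (2,3,3) → sorted (2,3,3): b_i ≤ 4+i ∀i, a PF.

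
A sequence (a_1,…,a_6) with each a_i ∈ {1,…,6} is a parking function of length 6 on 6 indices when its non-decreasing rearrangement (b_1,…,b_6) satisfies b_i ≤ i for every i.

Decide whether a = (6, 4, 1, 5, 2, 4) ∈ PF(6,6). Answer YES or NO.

Rearranged: b = (1, 2, 4, 4, 5, 6).
  b_1=1 ≤ 1
  b_2=2 ≤ 2
  b_3=4 > 3
  fails at i=3 ⇒ NO

NO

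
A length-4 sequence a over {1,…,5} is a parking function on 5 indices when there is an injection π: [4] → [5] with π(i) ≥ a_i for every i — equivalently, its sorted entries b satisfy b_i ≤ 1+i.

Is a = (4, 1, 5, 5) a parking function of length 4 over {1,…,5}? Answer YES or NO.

NO

Order a: b = (1, 4, 5, 5).
  b_1=1 ≤ 2
  b_2=4 > 3
  fails at i=2 ⇒ NO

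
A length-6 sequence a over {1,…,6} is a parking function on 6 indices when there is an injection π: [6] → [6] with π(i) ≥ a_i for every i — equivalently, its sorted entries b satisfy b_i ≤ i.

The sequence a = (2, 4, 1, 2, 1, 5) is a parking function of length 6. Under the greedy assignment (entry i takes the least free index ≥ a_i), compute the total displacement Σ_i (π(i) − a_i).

Σπ(i) = 1+…+6 = 21; Σa = 2+4+1+2+1+5 = 15; disp = 21−15 = 6.

6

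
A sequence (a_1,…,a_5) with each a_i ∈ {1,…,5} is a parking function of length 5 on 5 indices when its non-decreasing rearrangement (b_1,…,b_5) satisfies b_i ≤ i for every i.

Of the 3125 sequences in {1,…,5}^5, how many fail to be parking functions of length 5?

1829

Count = 1·6^4 = 1×1296 = 1296 (Pollak)
One tuple (5,2,3,4,3) → sorted (2,3,3,4,5): b_1=2>1, not a PF.
5^5 − 1296 = 3125 − 1296 = 1829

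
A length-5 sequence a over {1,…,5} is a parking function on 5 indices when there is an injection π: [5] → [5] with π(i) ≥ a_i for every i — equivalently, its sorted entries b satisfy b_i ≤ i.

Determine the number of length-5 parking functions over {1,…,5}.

1296

#PF = (6−5)·6^(5−1) = 1 · 1296 = 1296 (Pollak)
E.g. (1,1,2,1,3) → sorted (1,1,1,2,3): b_i ≤ i ∀i, a PF.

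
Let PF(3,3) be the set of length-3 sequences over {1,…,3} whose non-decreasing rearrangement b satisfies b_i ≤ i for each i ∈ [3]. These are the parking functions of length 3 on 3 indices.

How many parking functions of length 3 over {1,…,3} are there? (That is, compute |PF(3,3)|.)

#PF = 1·4^2 = 1×16 = 16
E.g. (2,1,3) → sorted (1,2,3): b_i ≤ i ∀i, a PF.

16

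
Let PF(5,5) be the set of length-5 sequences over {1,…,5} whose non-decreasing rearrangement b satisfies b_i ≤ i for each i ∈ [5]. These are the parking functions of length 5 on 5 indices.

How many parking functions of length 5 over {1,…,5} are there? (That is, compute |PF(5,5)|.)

|PF| = (5−5+1)·(5+1)^(5−1) = 1×1296 = 1296 (Konheim–Weiss)
E.g. (3,1,2,3,2) → sorted (1,2,2,3,3): b_i ≤ i ∀i, a PF.

1296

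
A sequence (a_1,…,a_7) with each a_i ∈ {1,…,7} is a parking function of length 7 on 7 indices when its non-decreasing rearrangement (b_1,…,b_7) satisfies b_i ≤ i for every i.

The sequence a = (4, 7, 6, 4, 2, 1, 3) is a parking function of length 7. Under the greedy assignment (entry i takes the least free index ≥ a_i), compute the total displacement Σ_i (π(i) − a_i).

Σπ = 7·8/2 = 28 (π permutes [7]); Σa = 4+7+6+4+2+1+3 = 27; disp = 28−27 = 1.

1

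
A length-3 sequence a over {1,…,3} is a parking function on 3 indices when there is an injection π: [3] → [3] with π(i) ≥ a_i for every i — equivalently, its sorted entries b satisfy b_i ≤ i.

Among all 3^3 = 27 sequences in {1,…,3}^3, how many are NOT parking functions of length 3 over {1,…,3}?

|PF| = (4−3)·4^(3−1) = 1 · 16 = 16 (Konheim–Weiss)
E.g. (3,3,2) → sorted (2,3,3): b_1=2>1, not a PF.
Total 27; non-PF = 27−16 = 11

11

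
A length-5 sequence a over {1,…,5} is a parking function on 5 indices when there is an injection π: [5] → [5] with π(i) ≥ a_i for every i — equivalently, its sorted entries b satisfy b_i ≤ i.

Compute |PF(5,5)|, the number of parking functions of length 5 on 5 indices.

Count = (6−5)·6^(5−1) = 1×1296 = 1296 [KW]
E.g. (2,2,1,5,4) → sorted (1,2,2,4,5): b_i ≤ i ∀i, a PF.

1296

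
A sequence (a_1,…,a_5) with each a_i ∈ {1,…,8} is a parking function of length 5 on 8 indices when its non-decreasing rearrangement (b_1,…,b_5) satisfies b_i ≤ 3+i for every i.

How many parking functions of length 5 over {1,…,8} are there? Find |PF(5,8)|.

26244

Count = 4·9^4 = 4·6561 = 26244 (Pollak)
Check (3,3,6,1,6) → sorted (1,3,3,6,6): b_i ≤ 3+i ∀i, a PF.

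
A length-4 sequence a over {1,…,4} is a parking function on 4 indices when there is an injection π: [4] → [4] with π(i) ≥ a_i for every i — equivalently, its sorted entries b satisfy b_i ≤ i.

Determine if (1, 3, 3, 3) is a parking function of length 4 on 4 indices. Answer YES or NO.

Sorted: b = (1, 3, 3, 3).
  b_1=1 ≤ 1
  b_2=3 > 2
  fails at i=2 ⇒ NO

NO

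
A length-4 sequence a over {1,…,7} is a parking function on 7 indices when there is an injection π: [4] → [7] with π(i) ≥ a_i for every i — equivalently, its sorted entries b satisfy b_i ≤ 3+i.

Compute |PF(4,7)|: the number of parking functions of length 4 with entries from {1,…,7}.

|PF(4,7)| = (7−4+1)·(7+1)^(4−1) = 4·512 = 2048 (Konheim–Weiss)
E.g. (4,2,2,4) → sorted (2,2,4,4): b_i ≤ 3+i ∀i, a PF.

2048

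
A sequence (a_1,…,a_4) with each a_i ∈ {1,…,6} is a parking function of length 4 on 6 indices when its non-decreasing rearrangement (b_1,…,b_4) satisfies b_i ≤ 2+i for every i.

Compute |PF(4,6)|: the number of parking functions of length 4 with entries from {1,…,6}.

1029

#PF = (6+1−4)·(6+1)^{4−1} = 3 · 343 = 1029 (Konheim–Weiss)
Check (4,4,6,1) → sorted (1,4,4,6): b_i ≤ 2+i ∀i, a PF.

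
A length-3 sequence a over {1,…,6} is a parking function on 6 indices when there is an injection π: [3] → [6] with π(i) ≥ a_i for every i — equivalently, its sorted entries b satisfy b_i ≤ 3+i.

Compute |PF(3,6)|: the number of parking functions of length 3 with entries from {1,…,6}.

|PF| = (7−3)·7^(3−1) = 4·49 = 196 (Pollak)
Check (5,1,6) → sorted (1,5,6): b_i ≤ 3+i ∀i, a PF.

196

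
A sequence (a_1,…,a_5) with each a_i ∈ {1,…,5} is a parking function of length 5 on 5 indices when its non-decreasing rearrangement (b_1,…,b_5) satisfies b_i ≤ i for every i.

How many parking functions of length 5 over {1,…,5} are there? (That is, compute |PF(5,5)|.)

1296

Count = (6−5)·6^(5−1) = 1×1296 = 1296 [KW]
One tuple (5,4,3,2,1) → sorted (1,2,3,4,5): b_i ≤ i ∀i, a PF.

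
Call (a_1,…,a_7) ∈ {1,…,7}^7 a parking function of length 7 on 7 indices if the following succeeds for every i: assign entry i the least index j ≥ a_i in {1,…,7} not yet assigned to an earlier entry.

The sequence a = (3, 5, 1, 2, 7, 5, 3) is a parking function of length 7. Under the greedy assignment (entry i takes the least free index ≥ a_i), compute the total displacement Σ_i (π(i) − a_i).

Σπ = 7·8/2 = 28 (π permutes [7]); Σa = 3+5+1+2+7+5+3 = 26; disp = 28−26 = 2.

2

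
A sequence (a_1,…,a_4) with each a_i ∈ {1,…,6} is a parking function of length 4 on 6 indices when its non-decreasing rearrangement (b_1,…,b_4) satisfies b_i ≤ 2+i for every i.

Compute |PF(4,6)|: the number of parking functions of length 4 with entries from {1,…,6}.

|PF(4,6)| = 3·7^3 = 3 · 343 = 1029 (Konheim–Weiss)
Check (5,3,4,5) → sorted (3,4,5,5): b_i ≤ 2+i ∀i, a PF.

1029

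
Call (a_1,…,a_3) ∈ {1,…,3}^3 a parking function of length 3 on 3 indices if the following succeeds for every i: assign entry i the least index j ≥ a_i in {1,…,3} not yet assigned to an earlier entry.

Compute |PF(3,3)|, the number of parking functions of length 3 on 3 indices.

16

Count = (3+1−3)·(3+1)^{3−1} = 1 · 16 = 16 [KW]
One tuple (1,3,2) → sorted (1,2,3): b_i ≤ i ∀i, a PF.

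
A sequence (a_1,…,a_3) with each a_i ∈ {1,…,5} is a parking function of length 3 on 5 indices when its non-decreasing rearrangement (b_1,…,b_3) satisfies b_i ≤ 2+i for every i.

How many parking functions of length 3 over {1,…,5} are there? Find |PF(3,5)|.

|PF(3,5)| = (5+1−3)·(5+1)^{3−1} = 3×36 = 108 [KW]
Check (2,5,4) → sorted (2,4,5): b_i ≤ 2+i ∀i, a PF.

108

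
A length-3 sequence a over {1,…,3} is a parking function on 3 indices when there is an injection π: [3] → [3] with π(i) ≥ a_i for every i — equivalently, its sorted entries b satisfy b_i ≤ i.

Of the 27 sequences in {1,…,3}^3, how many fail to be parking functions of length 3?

Count = (4−3)·4^(3−1) = 1 · 16 = 16 [KW]
Check (3,3,3) → sorted (3,3,3): b_1=3>1, not a PF.
So 27 − 16 = 11 fail.

11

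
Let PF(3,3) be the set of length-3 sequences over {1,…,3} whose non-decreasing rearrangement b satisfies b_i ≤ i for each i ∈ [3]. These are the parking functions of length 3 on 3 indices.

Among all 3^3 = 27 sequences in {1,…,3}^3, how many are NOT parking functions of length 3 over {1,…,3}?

11

Count = (3−3+1)·(3+1)^(3−1) = 1·16 = 16 (Pollak)
E.g. (3,3,2) → sorted (2,3,3): b_1=2>1, not a PF.
Total 27; non-PF = 27−16 = 11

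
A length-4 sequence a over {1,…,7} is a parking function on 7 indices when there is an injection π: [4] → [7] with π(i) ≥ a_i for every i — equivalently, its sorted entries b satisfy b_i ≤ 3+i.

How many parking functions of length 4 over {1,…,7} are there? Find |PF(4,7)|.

2048

|PF(4,7)| = (8−4)·8^(4−1) = 4×512 = 2048 [KW]
E.g. (6,2,4,6) → sorted (2,4,6,6): b_i ≤ 3+i ∀i, a PF.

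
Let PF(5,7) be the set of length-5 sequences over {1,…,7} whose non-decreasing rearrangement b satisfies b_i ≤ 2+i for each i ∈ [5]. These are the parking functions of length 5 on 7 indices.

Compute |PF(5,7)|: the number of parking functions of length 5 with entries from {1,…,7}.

12288

|PF| = (7−5+1)·(7+1)^(5−1) = 3×4096 = 12288 [KW]
Example (2,5,7,4,6) → sorted (2,4,5,6,7): b_i ≤ 2+i ∀i, a PF.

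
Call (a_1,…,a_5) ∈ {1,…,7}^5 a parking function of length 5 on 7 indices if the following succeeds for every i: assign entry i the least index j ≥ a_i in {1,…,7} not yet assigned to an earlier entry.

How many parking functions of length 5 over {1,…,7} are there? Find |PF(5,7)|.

#PF = 3·8^4 = 3·4096 = 12288 (Pollak)
Check (5,1,6,4,4) → sorted (1,4,4,5,6): b_i ≤ 2+i ∀i, a PF.

12288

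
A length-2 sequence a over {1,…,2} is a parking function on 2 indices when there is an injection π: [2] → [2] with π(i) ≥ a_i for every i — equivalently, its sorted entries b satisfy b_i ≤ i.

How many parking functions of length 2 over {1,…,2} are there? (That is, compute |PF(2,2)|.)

Count = (2−2+1)·(2+1)^(2−1) = 1·3 = 3 (Pollak)
E.g. (1,2) → sorted (1,2): b_i ≤ i ∀i, a PF.

3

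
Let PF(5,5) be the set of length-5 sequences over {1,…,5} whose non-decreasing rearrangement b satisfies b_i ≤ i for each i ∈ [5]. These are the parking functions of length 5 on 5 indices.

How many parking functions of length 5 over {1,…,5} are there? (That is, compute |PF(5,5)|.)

1296

Count = (5−5+1)·(5+1)^(5−1) = 1·1296 = 1296 (Pollak)
Example (4,2,1,2,5) → sorted (1,2,2,4,5): b_i ≤ i ∀i, a PF.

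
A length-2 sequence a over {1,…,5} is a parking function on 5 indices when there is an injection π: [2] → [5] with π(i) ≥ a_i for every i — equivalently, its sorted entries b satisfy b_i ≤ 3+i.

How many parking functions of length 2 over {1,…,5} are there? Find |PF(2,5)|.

24

#PF = (5+1−2)·(5+1)^{2−1} = 4·6 = 24 [KW]
One tuple (5,4) → sorted (4,5): b_i ≤ 3+i ∀i, a PF.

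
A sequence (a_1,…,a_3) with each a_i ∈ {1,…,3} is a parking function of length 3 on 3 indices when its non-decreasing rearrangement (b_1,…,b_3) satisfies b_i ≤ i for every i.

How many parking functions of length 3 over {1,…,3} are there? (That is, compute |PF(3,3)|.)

16

#PF = (3+1−3)·(3+1)^{3−1} = 1×16 = 16
E.g. (1,2,1) → sorted (1,1,2): b_i ≤ i ∀i, a PF.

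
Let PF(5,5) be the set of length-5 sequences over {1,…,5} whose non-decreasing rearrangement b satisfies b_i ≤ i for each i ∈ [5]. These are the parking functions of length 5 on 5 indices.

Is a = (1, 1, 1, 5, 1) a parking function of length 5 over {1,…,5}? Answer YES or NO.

YES

Rearranged: b = (1, 1, 1, 1, 5).
  b_1=1 ≤ 1
  b_2=1 ≤ 2
  b_3=1 ≤ 3
  b_4=1 ≤ 4
  b_5=5 ≤ 5
All bounds hold ⇒ YES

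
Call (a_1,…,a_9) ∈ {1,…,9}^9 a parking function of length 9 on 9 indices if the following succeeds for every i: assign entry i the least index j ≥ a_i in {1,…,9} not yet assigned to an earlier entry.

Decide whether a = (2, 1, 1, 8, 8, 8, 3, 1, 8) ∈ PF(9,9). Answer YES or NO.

Rearranged: b = (1, 1, 1, 2, 3, 8, 8, 8, 8).
  b_1=1 ≤ 1
  b_2=1 ≤ 2
  b_3=1 ≤ 3
  b_4=2 ≤ 4
  b_5=3 ≤ 5
  b_6=8 > 6
  fails at i=6 ⇒ NO

NO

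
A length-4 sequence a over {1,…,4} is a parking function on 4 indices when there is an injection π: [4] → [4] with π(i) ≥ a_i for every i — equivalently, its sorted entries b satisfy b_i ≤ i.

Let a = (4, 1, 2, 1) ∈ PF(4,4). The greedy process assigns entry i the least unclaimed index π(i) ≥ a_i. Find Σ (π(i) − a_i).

Σπ = 10 ({1..4} each once); Σa = 4+1+2+1 = 8; disp = 10−8 = 2.

2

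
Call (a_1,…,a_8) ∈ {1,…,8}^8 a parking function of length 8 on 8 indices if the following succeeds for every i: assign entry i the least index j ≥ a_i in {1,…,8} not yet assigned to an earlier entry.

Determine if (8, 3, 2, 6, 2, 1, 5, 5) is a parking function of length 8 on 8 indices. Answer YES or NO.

Sorted: b = (1, 2, 2, 3, 5, 5, 6, 8).
  b_1=1 ≤ 1
  b_2=2 ≤ 2
  b_3=2 ≤ 3
  b_4=3 ≤ 4
  b_5=5 ≤ 5
  b_6=5 ≤ 6
  b_7=6 ≤ 7
  b_8=8 ≤ 8
All bounds hold ⇒ YES

YES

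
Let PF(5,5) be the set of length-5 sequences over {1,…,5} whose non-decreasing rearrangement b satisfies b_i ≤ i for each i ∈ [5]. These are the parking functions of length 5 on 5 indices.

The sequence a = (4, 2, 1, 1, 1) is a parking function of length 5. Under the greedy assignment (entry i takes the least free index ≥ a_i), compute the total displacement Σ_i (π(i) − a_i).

Σπ(i) = 1+…+5 = 15; Σa = 4+2+1+1+1 = 9; disp = 15−9 = 6.

6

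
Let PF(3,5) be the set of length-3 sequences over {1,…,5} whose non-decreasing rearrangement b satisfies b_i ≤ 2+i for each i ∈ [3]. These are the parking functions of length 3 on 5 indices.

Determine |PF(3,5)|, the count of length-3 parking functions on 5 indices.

108

#PF = (6−3)·6^(3−1) = 3 · 36 = 108 (Pollak)
One tuple (2,3,2) → sorted (2,2,3): b_i ≤ 2+i ∀i, a PF.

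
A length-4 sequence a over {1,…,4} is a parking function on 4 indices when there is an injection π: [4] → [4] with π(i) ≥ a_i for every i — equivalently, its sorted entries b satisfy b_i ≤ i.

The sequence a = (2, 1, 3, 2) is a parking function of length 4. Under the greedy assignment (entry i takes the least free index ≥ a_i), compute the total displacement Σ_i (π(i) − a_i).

Σπ = 10 ({1..4} each once); Σa = 2+1+3+2 = 8; disp = 10−8 = 2.

2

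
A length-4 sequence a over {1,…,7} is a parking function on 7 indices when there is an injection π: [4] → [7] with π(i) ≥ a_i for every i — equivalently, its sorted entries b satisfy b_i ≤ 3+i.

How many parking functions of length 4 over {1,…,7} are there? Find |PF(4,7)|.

2048

|PF| = (8−4)·8^(4−1) = 4·512 = 2048 (Pollak)
Example (4,6,7,1) → sorted (1,4,6,7): b_i ≤ 3+i ∀i, a PF.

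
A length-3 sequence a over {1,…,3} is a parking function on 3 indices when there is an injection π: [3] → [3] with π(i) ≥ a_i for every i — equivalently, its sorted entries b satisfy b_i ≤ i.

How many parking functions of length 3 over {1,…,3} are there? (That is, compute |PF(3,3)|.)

16

Count = (4−3)·4^(3−1) = 1×16 = 16 (Konheim–Weiss)
Example (1,3,2) → sorted (1,2,3): b_i ≤ i ∀i, a PF.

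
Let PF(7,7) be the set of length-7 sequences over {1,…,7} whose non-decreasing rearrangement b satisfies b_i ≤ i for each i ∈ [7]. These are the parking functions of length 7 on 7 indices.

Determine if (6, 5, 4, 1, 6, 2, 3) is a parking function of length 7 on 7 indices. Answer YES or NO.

Rearranged: b = (1, 2, 3, 4, 5, 6, 6).
  b_1=1 ≤ 1
  b_2=2 ≤ 2
  b_3=3 ≤ 3
  b_4=4 ≤ 4
  b_5=5 ≤ 5
  b_6=6 ≤ 6
  b_7=6 ≤ 7
All bounds hold ⇒ YES

YES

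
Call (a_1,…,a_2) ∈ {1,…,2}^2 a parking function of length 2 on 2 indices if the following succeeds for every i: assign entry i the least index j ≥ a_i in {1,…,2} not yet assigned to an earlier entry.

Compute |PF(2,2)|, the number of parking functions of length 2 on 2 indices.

|PF(2,2)| = (3−2)·3^(2−1) = 1×3 = 3 (Konheim–Weiss)
One tuple (2,1) → sorted (1,2): b_i ≤ i ∀i, a PF.

3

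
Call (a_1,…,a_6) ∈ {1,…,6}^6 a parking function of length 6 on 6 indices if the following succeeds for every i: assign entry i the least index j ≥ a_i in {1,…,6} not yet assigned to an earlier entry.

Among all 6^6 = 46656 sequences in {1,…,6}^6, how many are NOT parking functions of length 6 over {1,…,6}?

29849

|PF| = (7−6)·7^(6−1) = 1 · 16807 = 16807 (Pollak)
Example (4,6,3,1,3,3) → sorted (1,3,3,3,4,6): b_2=3>2, not a PF.
6^6 − 16807 = 46656 − 16807 = 29849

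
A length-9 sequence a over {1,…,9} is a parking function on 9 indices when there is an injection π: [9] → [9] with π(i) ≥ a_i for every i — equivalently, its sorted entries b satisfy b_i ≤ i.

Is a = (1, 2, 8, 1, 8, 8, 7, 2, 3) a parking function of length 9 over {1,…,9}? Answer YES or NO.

Order a: b = (1, 1, 2, 2, 3, 7, 8, 8, 8).
  b_1=1 ≤ 1
  b_2=1 ≤ 2
  b_3=2 ≤ 3
  b_4=2 ≤ 4
  b_5=3 ≤ 5
  b_6=7 > 6
  fails at i=6 ⇒ NO

NO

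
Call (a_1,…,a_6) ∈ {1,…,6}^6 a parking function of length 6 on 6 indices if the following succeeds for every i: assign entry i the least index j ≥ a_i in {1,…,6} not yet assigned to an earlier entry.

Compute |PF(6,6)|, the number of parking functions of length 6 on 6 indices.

16807

Count = (6+1−6)·(6+1)^{6−1} = 1·16807 = 16807 [KW]
One tuple (4,6,5,1,1,2) → sorted (1,1,2,4,5,6): b_i ≤ i ∀i, a PF.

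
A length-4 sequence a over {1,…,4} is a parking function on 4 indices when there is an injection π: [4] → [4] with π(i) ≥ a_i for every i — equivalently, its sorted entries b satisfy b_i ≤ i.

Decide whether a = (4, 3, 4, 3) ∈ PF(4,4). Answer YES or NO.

NO

Order a: b = (3, 3, 4, 4).
  b_1=3 > 1
  fails at i=1 ⇒ NO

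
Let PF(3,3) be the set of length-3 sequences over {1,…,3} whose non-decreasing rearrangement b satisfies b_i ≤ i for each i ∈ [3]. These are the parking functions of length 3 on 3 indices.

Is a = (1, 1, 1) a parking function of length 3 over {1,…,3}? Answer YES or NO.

YES

Order a: b = (1, 1, 1).
  b_1=1 ≤ 1
  b_2=1 ≤ 2
  b_3=1 ≤ 3
All bounds hold ⇒ YES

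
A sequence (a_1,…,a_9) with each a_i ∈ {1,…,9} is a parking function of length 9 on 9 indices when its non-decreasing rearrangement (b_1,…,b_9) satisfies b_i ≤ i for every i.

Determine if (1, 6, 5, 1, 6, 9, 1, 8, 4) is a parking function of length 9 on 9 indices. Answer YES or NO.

Sorted: b = (1, 1, 1, 4, 5, 6, 6, 8, 9).
  b_1=1 ≤ 1
  b_2=1 ≤ 2
  b_3=1 ≤ 3
  b_4=4 ≤ 4
  b_5=5 ≤ 5
  b_6=6 ≤ 6
  b_7=6 ≤ 7
  b_8=8 ≤ 8
  b_9=9 ≤ 9
All bounds hold ⇒ YES

YES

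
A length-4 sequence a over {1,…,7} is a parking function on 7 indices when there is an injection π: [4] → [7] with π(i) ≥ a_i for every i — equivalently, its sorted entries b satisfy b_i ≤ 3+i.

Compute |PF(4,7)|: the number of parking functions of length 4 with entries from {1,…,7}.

2048

|PF| = (7−4+1)·(7+1)^(4−1) = 4·512 = 2048 [KW]
Example (2,6,3,7) → sorted (2,3,6,7): b_i ≤ 3+i ∀i, a PF.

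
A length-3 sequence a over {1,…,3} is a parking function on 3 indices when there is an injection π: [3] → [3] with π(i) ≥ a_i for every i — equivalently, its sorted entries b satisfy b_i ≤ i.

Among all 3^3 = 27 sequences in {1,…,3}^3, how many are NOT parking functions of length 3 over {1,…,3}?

11

#PF = 1·4^2 = 1×16 = 16 [KW]
Example (2,3,2) → sorted (2,2,3): b_1=2>1, not a PF.
So 27 − 16 = 11 fail.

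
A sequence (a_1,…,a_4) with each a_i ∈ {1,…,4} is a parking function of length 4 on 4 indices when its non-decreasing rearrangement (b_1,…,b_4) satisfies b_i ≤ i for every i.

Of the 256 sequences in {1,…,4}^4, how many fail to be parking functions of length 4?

|PF| = (4−4+1)·(4+1)^(4−1) = 1×125 = 125
E.g. (2,2,4,2) → sorted (2,2,2,4): b_1=2>1, not a PF.
Total 256; non-PF = 256−125 = 131

131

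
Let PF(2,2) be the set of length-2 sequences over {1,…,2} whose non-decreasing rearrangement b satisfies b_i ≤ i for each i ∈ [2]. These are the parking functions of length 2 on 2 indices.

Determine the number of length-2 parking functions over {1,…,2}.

|PF(2,2)| = (3−2)·3^(2−1) = 1 · 3 = 3 (Konheim–Weiss)
Check (1,2) → sorted (1,2): b_i ≤ i ∀i, a PF.

3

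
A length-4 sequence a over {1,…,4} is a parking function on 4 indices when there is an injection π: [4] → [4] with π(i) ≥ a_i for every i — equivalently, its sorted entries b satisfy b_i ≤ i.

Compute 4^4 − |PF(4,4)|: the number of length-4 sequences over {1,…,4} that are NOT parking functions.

131

|PF(4,4)| = (5−4)·5^(4−1) = 1·125 = 125 (Pollak)
Example (2,4,2,4) → sorted (2,2,4,4): b_1=2>1, not a PF.
4^4 − 125 = 256 − 125 = 131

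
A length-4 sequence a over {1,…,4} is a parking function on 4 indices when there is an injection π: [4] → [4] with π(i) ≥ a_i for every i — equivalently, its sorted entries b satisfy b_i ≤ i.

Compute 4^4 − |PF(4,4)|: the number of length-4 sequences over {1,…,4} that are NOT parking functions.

131

|PF(4,4)| = 1·5^3 = 1·125 = 125
Check (3,4,4,4) → sorted (3,4,4,4): b_1=3>1, not a PF.
Total 256; non-PF = 256−125 = 131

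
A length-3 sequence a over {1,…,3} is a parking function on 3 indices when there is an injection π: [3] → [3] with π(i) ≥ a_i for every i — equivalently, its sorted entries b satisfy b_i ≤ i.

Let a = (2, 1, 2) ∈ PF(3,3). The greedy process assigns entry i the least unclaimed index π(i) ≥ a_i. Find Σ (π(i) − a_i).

1

Σπ = 3·4/2 = 6 (π permutes [3]); Σa = 2+1+2 = 5; disp = 6−5 = 1.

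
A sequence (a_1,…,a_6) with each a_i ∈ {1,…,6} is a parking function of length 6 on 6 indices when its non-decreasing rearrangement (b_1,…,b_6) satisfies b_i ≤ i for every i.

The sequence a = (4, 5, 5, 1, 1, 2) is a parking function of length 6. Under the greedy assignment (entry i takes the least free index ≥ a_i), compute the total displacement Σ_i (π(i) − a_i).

Σπ(i) = 1+…+6 = 21; Σa = 4+5+5+1+1+2 = 18; disp = 21−18 = 3.

3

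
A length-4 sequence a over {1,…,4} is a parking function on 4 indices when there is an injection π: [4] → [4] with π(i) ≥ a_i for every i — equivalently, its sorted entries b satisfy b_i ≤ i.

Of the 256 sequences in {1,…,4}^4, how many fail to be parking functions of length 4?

#PF = (4+1−4)·(4+1)^{4−1} = 1 · 125 = 125
One tuple (2,3,3,4) → sorted (2,3,3,4): b_1=2>1, not a PF.
Total 256; non-PF = 256−125 = 131

131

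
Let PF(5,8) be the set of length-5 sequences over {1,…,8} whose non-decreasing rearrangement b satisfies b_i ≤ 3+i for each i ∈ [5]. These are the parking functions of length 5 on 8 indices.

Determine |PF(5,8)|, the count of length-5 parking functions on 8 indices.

Count = (8+1−5)·(8+1)^{5−1} = 4 · 6561 = 26244 (Pollak)
E.g. (4,6,7,5,2) → sorted (2,4,5,6,7): b_i ≤ 3+i ∀i, a PF.

26244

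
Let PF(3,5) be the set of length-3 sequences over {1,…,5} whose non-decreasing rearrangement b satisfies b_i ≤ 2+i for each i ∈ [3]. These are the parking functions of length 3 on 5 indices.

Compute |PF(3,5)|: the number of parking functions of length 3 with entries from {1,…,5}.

108

Count = 3·6^2 = 3 · 36 = 108
Example (1,3,2) → sorted (1,2,3): b_i ≤ 2+i ∀i, a PF.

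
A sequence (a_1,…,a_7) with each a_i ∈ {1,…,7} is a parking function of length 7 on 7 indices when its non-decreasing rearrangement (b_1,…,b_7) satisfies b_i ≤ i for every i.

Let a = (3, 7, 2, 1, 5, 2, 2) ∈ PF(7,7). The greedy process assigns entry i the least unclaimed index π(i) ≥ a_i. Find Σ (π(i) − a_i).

Σπ = 28 ({1..7} each once); Σa = 3+7+2+1+5+2+2 = 22; disp = 28−22 = 6.

6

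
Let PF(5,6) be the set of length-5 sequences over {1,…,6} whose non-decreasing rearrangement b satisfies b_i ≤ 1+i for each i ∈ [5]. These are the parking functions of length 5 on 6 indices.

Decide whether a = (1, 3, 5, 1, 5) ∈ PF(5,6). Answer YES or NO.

Order a: b = (1, 1, 3, 5, 5).
  b_1=1 ≤ 2
  b_2=1 ≤ 3
  b_3=3 ≤ 4
  b_4=5 ≤ 5
  b_5=5 ≤ 6
All bounds hold ⇒ YES

YES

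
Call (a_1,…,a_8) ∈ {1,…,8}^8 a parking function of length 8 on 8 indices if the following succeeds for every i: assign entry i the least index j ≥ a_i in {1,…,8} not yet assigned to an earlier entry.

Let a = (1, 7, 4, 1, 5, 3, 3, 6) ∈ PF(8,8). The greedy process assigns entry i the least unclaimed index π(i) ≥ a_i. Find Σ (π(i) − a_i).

Σπ(i) = 1+…+8 = 36; Σa = 1+7+4+1+5+3+3+6 = 30; disp = 36−30 = 6.

6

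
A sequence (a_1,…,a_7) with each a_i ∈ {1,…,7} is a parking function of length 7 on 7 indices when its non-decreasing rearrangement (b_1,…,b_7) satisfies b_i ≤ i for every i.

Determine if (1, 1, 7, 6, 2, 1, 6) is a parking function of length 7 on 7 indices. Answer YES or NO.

Rearranged: b = (1, 1, 1, 2, 6, 6, 7).
  b_1=1 ≤ 1
  b_2=1 ≤ 2
  b_3=1 ≤ 3
  b_4=2 ≤ 4
  b_5=6 > 5
  fails at i=5 ⇒ NO

NO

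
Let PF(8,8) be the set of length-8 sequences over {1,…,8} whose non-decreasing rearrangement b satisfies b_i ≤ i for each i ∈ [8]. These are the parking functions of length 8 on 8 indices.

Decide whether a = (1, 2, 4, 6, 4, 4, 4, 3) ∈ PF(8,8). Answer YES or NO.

Sorted: b = (1, 2, 3, 4, 4, 4, 4, 6).
  b_1=1 ≤ 1
  b_2=2 ≤ 2
  b_3=3 ≤ 3
  b_4=4 ≤ 4
  b_5=4 ≤ 5
  b_6=4 ≤ 6
  b_7=4 ≤ 7
  b_8=6 ≤ 8
All bounds hold ⇒ YES

YES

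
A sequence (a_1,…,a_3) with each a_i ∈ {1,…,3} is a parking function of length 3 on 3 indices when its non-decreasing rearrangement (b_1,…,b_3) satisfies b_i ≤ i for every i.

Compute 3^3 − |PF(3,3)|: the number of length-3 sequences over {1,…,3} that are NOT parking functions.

11

|PF| = (3+1−3)·(3+1)^{3−1} = 1·16 = 16
E.g. (2,2,3) → sorted (2,2,3): b_1=2>1, not a PF.
3^3 − 16 = 27 − 16 = 11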